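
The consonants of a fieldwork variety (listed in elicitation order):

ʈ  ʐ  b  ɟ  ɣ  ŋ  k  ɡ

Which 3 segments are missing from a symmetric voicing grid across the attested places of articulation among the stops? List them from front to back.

/p/, /ɖ/, /c/

Voiceless: /ʈ/ (retroflex), /k/ (velar).
Voiced: /b/ (bilabial), /ɟ/ (palatal), /ɡ/ (velar).
Gaps, from front to back: bilabial lacks voiceless (/p/); retroflex lacks voiced (/ɖ/); palatal lacks voiceless (/c/).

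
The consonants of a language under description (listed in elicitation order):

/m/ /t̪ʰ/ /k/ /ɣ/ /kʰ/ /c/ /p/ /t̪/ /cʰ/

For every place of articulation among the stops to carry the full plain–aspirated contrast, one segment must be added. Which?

/pʰ/

Plain: /p/ (bilabial), /t̪/ (dental), /c/ (palatal), /k/ (velar).
Aspirated: /t̪ʰ/ (dental), /cʰ/ (palatal), /kʰ/ (velar).
The bilabial row has no aspirated member, so the gap is the aspirated bilabial stop /pʰ/.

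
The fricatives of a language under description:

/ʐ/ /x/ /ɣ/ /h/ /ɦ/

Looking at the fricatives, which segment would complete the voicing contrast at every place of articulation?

/ʂ/

place of articulation  voiceless  voiced  
retroflex         —         ʐ       
velar             x         ɣ       
glottal           h         ɦ       
The retroflex row has no voiceless member, so the gap is the voiceless retroflex fricative /ʂ/.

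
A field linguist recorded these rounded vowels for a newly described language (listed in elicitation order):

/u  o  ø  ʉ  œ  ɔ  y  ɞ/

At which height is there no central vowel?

Front: /y/ (high), /ø/ (high-mid), /œ/ (low-mid).
Central: /ʉ/ (high), /ɞ/ (low-mid).
Back: /u/ (high), /o/ (high-mid), /ɔ/ (low-mid).
Every height has a central member except high-mid, where /ɵ/ would be expected.

high-mid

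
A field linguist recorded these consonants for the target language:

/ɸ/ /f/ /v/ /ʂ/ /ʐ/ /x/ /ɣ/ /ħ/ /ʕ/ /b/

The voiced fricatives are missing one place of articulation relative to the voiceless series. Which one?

bilabial

Voiceless: /ɸ/ (bilabial), /f/ (labiodental), /ʂ/ (retroflex), /x/ (velar), /ħ/ (pharyngeal).
Voiced: /v/ (labiodental), /ʐ/ (retroflex), /ɣ/ (velar), /ʕ/ (pharyngeal).
Every place of articulation has a voiced member except bilabial, where /β/ would be expected.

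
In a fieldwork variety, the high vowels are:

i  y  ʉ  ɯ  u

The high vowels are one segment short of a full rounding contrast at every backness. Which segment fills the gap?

Unrounded: /i/ (front), /ɯ/ (back).
Rounded: /y/ (front), /ʉ/ (central), /u/ (back).
The central row has no unrounded member, so the gap is the central unrounded vowel /ɨ/.

/ɨ/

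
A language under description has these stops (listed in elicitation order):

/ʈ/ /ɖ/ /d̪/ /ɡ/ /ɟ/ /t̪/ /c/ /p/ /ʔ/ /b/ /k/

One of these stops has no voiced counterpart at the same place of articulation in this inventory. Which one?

Bilabial: /p/ ~ /b/
Dental: /t̪/ ~ /d̪/
Retroflex: /ʈ/ ~ /ɖ/
Palatal: /c/ ~ /ɟ/
Velar: /k/ ~ /ɡ/
Glottal: only /ʔ/ (voiceless); no voiced partner.
So /ʔ/ is the unpaired segment.

/ʔ/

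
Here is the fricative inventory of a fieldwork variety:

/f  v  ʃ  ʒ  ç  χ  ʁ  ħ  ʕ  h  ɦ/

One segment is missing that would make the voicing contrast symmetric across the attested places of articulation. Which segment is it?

Voiceless: /f/ (labiodental), /ʃ/ (postalveolar), /ç/ (palatal), /χ/ (uvular), /ħ/ (pharyngeal), /h/ (glottal).
Voiced: /v/ (labiodental), /ʒ/ (postalveolar), /ʁ/ (uvular), /ʕ/ (pharyngeal), /ɦ/ (glottal).
The palatal row has no voiced member, so the gap is the voiced palatal fricative /ʝ/.

/ʝ/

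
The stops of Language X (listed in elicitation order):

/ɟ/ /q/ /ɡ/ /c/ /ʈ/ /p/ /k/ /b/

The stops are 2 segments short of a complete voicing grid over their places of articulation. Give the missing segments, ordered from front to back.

/ɖ/, /ɢ/

bilabial: voiceless /p/, voiced /b/.
retroflex: voiceless /ʈ/, voiced —.
palatal: voiceless /c/, voiced /ɟ/.
velar: voiceless /k/, voiced /ɡ/.
uvular: voiceless /q/, voiced —.
Gaps, from front to back: retroflex lacks voiced (/ɖ/); uvular lacks voiced (/ɢ/).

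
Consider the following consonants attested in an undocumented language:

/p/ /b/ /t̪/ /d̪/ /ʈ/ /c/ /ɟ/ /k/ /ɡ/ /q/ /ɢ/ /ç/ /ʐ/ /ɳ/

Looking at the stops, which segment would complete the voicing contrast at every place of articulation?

/ɖ/

bilabial: voiceless /p/, voiced /b/.
dental: voiceless /t̪/, voiced /d̪/.
retroflex: voiceless /ʈ/, voiced —.
palatal: voiceless /c/, voiced /ɟ/.
velar: voiceless /k/, voiced /ɡ/.
uvular: voiceless /q/, voiced /ɢ/.
The retroflex row has no voiced member, so the gap is the voiced retroflex stop /ɖ/.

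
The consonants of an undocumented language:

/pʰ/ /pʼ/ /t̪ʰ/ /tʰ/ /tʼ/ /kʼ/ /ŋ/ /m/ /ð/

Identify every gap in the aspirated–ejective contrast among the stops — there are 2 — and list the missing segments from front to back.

place of articulation  aspirated  ejective
bilabial          pʰ        pʼ      
dental            t̪ʰ       —       
alveolar          tʰ        tʼ      
velar             —         kʼ      
Gaps, from front to back: dental lacks ejective (/t̪ʼ/); velar lacks aspirated (/kʰ/).

/t̪ʼ/, /kʰ/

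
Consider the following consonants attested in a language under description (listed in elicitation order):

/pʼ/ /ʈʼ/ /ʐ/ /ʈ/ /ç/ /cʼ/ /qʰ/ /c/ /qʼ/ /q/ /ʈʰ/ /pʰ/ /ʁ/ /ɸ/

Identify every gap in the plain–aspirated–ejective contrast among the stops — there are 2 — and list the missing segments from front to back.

bilabial: plain —, aspirated /pʰ/, ejective /pʼ/.
retroflex: plain /ʈ/, aspirated /ʈʰ/, ejective /ʈʼ/.
palatal: plain /c/, aspirated —, ejective /cʼ/.
uvular: plain /q/, aspirated /qʰ/, ejective /qʼ/.
Gaps, from front to back: bilabial lacks plain (/p/); palatal lacks aspirated (/cʰ/).

/p/, /cʰ/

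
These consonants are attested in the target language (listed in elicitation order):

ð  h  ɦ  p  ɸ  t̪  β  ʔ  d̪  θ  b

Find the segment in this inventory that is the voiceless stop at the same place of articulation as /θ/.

/θ/ is a voiceless dental fricative.
The voiceless stop at the same place is a voiceless dental stop — in this inventory, /t̪/.

/t̪/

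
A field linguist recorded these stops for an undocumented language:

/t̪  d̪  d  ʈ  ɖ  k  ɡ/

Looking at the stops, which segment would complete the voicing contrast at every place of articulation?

/t/

place of articulation  voiceless  voiced  
dental            t̪        d̪      
alveolar          —         d       
retroflex         ʈ         ɖ       
velar             k         ɡ       
The alveolar row has no voiceless member, so the gap is the voiceless alveolar stop /t/.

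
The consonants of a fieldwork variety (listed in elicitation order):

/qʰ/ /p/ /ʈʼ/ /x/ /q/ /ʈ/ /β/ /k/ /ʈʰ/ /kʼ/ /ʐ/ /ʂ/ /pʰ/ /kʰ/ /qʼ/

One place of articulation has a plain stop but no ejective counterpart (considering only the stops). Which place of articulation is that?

bilabial: plain /p/, aspirated /pʰ/, ejective —.
retroflex: plain /ʈ/, aspirated /ʈʰ/, ejective /ʈʼ/.
velar: plain /k/, aspirated /kʰ/, ejective /kʼ/.
uvular: plain /q/, aspirated /qʰ/, ejective /qʼ/.
Every place of articulation has an ejective member except bilabial, where /pʼ/ would be expected.

bilabial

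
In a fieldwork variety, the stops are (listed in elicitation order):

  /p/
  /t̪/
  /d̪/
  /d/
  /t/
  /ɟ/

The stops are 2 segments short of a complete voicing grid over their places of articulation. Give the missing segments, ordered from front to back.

place of articulation  voiceless  voiced  
bilabial          p         —       
dental            t̪        d̪      
alveolar          t         d       
palatal           —         ɟ       
Gaps, from front to back: bilabial lacks voiced (/b/); palatal lacks voiceless (/c/).

/b/, /c/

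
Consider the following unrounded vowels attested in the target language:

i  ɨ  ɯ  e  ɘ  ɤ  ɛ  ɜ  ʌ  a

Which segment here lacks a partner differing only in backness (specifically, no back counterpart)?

/a/

High: /i/ ~ /ɨ/ ~ /ɯ/
High-mid: /e/ ~ /ɘ/ ~ /ɤ/
Low-mid: /ɛ/ ~ /ɜ/ ~ /ʌ/
Low: only /a/ (front); no back partner.
So /a/ is the unpaired segment.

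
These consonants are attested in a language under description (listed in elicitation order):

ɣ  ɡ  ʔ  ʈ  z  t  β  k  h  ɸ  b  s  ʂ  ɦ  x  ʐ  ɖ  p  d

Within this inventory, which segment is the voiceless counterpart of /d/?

/t/

/d/ is a voiced alveolar stop.
The voiceless counterpart is a voiceless alveolar stop — in this inventory, /t/.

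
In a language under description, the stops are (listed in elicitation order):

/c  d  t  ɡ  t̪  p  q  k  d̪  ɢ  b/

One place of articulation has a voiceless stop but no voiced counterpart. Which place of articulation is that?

Voiceless: /p/ (bilabial), /t̪/ (dental), /t/ (alveolar), /c/ (palatal), /k/ (velar), /q/ (uvular).
Voiced: /b/ (bilabial), /d̪/ (dental), /d/ (alveolar), /ɡ/ (velar), /ɢ/ (uvular).
Every place of articulation has a voiced member except palatal, where /ɟ/ would be expected.

palatal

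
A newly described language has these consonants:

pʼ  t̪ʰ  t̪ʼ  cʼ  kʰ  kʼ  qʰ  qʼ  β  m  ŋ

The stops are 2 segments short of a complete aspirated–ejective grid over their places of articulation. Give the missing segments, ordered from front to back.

/pʰ/, /cʰ/

place of articulation  aspirated  ejective
bilabial          —         pʼ      
dental            t̪ʰ       t̪ʼ     
palatal           —         cʼ      
velar             kʰ        kʼ      
uvular            qʰ        qʼ      
Gaps, from front to back: bilabial lacks aspirated (/pʰ/); palatal lacks aspirated (/cʰ/).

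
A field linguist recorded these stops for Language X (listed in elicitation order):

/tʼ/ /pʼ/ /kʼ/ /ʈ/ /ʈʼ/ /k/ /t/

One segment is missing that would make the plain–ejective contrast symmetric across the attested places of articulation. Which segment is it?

/p/

bilabial: plain —, ejective /pʼ/.
alveolar: plain /t/, ejective /tʼ/.
retroflex: plain /ʈ/, ejective /ʈʼ/.
velar: plain /k/, ejective /kʼ/.
The bilabial row has no plain member, so the gap is the plain bilabial stop /p/.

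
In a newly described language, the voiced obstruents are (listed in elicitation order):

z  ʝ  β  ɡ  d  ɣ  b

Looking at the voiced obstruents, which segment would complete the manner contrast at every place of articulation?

bilabial: stop /b/, fricative /β/.
alveolar: stop /d/, fricative /z/.
palatal: stop —, fricative /ʝ/.
velar: stop /ɡ/, fricative /ɣ/.
The palatal row has no stop member, so the gap is the palatal stop /ɟ/.

/ɟ/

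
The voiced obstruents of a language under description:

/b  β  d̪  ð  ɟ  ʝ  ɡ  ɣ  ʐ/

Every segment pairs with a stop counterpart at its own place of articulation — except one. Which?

Bilabial: /b/ ~ /β/
Dental: /d̪/ ~ /ð/
Palatal: /ɟ/ ~ /ʝ/
Velar: /ɡ/ ~ /ɣ/
Retroflex: only /ʐ/ (fricative); no stop partner.
So /ʐ/ is the unpaired segment.

/ʐ/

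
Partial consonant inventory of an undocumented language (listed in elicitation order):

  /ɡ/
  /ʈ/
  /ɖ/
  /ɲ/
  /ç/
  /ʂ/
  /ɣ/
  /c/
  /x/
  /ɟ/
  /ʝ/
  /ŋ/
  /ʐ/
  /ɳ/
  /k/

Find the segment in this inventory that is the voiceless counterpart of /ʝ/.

/ç/

/ʝ/ is a voiced palatal fricative.
The voiceless counterpart is a voiceless palatal fricative — in this inventory, /ç/.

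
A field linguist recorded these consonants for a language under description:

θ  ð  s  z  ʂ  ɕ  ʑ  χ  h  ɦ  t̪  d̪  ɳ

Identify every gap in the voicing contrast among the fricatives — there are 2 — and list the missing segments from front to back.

/ʐ/, /ʁ/

dental: voiceless /θ/, voiced /ð/.
alveolar: voiceless /s/, voiced /z/.
retroflex: voiceless /ʂ/, voiced —.
alveolo-palatal: voiceless /ɕ/, voiced /ʑ/.
uvular: voiceless /χ/, voiced —.
glottal: voiceless /h/, voiced /ɦ/.
Gaps, from front to back: retroflex lacks voiced (/ʐ/); uvular lacks voiced (/ʁ/).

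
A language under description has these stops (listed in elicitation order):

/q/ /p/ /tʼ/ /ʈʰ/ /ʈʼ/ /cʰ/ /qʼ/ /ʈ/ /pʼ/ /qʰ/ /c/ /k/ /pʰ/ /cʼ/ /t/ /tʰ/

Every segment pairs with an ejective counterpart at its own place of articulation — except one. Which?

Bilabial: /p/ ~ /pʰ/ ~ /pʼ/
Alveolar: /t/ ~ /tʰ/ ~ /tʼ/
Retroflex: /ʈ/ ~ /ʈʰ/ ~ /ʈʼ/
Palatal: /c/ ~ /cʰ/ ~ /cʼ/
Uvular: /q/ ~ /qʰ/ ~ /qʼ/
Velar: only /k/ (plain); no ejective partner.
So /k/ is the unpaired segment.

/k/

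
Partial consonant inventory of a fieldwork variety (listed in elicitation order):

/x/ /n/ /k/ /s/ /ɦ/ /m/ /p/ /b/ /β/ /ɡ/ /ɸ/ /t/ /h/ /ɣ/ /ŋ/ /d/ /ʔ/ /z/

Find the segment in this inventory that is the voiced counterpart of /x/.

/x/ is a voiceless velar fricative.
The voiced counterpart is a voiced velar fricative — in this inventory, /ɣ/.

/ɣ/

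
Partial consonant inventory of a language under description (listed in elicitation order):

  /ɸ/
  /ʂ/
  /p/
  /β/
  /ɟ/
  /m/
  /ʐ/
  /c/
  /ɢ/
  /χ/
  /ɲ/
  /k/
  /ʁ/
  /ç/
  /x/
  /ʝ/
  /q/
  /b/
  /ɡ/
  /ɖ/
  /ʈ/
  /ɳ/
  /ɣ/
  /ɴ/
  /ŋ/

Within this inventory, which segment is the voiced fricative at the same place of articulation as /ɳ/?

/ʐ/

/ɳ/ is a retroflex nasal.
The voiced fricative at the same place is a voiced retroflex fricative — in this inventory, /ʐ/.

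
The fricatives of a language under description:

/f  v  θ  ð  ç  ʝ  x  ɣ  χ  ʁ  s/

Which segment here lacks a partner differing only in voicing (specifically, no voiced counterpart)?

Labiodental: /f/ ~ /v/
Dental: /θ/ ~ /ð/
Palatal: /ç/ ~ /ʝ/
Velar: /x/ ~ /ɣ/
Uvular: /χ/ ~ /ʁ/
Alveolar: only /s/ (voiceless); no voiced partner.
So /s/ is the unpaired segment.

/s/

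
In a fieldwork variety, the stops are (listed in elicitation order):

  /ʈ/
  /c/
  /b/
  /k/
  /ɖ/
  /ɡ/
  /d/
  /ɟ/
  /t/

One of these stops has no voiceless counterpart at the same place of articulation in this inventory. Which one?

/b/

Alveolar: /t/ ~ /d/
Retroflex: /ʈ/ ~ /ɖ/
Palatal: /c/ ~ /ɟ/
Velar: /k/ ~ /ɡ/
Bilabial: only /b/ (voiced); no voiceless partner.
So /b/ is the unpaired segment.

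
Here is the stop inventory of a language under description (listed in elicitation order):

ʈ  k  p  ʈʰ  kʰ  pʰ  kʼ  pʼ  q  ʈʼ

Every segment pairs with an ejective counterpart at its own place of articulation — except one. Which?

/q/

Bilabial: /p/ ~ /pʰ/ ~ /pʼ/
Retroflex: /ʈ/ ~ /ʈʰ/ ~ /ʈʼ/
Velar: /k/ ~ /kʰ/ ~ /kʼ/
Uvular: only /q/ (plain); no ejective partner.
So /q/ is the unpaired segment.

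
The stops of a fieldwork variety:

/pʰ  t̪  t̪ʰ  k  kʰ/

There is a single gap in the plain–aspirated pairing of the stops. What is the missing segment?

bilabial: plain —, aspirated /pʰ/.
dental: plain /t̪/, aspirated /t̪ʰ/.
velar: plain /k/, aspirated /kʰ/.
The bilabial row has no plain member, so the gap is the plain bilabial stop /p/.

/p/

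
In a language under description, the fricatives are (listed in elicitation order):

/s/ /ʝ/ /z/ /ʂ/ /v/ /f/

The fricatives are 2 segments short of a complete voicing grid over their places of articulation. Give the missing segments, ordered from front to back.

place of articulation  voiceless  voiced  
labiodental       f         v       
alveolar          s         z       
retroflex         ʂ         —       
palatal           —         ʝ       
Gaps, from front to back: retroflex lacks voiced (/ʐ/); palatal lacks voiceless (/ç/).

/ʐ/, /ç/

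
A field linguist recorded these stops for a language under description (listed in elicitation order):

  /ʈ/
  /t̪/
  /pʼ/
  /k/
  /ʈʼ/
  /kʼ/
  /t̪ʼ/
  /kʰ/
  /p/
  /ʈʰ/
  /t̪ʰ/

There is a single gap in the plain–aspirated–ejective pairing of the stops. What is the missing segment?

Plain: /p/ (bilabial), /t̪/ (dental), /ʈ/ (retroflex), /k/ (velar).
Aspirated: /t̪ʰ/ (dental), /ʈʰ/ (retroflex), /kʰ/ (velar).
Ejective: /pʼ/ (bilabial), /t̪ʼ/ (dental), /ʈʼ/ (retroflex), /kʼ/ (velar).
The bilabial row has no aspirated member, so the gap is the aspirated bilabial stop /pʰ/.

/pʰ/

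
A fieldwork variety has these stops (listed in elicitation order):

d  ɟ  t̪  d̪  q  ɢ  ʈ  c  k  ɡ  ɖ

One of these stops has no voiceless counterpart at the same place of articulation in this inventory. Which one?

/d/

Dental: /t̪/ ~ /d̪/
Retroflex: /ʈ/ ~ /ɖ/
Palatal: /c/ ~ /ɟ/
Velar: /k/ ~ /ɡ/
Uvular: /q/ ~ /ɢ/
Alveolar: only /d/ (voiced); no voiceless partner.
So /d/ is the unpaired segment.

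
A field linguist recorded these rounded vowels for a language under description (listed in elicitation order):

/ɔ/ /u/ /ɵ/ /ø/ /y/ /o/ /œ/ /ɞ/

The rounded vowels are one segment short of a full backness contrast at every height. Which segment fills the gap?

Front: /y/ (high), /ø/ (high-mid), /œ/ (low-mid).
Central: /ɵ/ (high-mid), /ɞ/ (low-mid).
Back: /u/ (high), /o/ (high-mid), /ɔ/ (low-mid).
The high row has no central member, so the gap is the high central rounded vowel /ʉ/.

/ʉ/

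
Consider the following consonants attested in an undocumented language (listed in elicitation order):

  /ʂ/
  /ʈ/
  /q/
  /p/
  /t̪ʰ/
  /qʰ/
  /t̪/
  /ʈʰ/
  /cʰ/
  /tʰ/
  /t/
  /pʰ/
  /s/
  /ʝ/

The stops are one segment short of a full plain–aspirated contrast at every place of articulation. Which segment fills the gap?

bilabial: plain /p/, aspirated /pʰ/.
dental: plain /t̪/, aspirated /t̪ʰ/.
alveolar: plain /t/, aspirated /tʰ/.
retroflex: plain /ʈ/, aspirated /ʈʰ/.
palatal: plain —, aspirated /cʰ/.
uvular: plain /q/, aspirated /qʰ/.
The palatal row has no plain member, so the gap is the plain palatal stop /c/.

/c/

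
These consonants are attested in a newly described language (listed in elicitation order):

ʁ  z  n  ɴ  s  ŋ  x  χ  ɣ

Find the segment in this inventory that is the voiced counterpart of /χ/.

/ʁ/

/χ/ is a voiceless uvular fricative.
The voiced counterpart is a voiced uvular fricative — in this inventory, /ʁ/.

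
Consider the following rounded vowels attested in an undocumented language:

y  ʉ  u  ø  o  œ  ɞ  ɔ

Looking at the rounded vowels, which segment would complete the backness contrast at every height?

Front: /y/ (high), /ø/ (high-mid), /œ/ (low-mid).
Central: /ʉ/ (high), /ɞ/ (low-mid).
Back: /u/ (high), /o/ (high-mid), /ɔ/ (low-mid).
The high-mid row has no central member, so the gap is the high-mid central rounded vowel /ɵ/.

/ɵ/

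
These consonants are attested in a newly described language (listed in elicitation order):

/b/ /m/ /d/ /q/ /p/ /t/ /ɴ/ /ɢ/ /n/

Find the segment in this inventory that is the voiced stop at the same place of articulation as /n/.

/d/

/n/ is an alveolar nasal.
The voiced stop at the same place is a voiced alveolar stop — in this inventory, /d/.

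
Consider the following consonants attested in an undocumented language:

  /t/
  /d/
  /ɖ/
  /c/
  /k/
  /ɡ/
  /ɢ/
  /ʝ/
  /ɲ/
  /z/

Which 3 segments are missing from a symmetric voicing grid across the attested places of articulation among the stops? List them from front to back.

place of articulation  voiceless  voiced  
alveolar          t         d       
retroflex         —         ɖ       
palatal           c         —       
velar             k         ɡ       
uvular            —         ɢ       
Gaps, from front to back: retroflex lacks voiceless (/ʈ/); palatal lacks voiced (/ɟ/); uvular lacks voiceless (/q/).

/ʈ/, /ɟ/, /q/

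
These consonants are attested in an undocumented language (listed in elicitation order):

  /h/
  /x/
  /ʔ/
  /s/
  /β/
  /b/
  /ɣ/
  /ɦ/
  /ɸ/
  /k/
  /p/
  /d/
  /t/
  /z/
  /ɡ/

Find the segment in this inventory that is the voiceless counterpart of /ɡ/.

/ɡ/ is a voiced velar stop.
The voiceless counterpart is a voiceless velar stop — in this inventory, /k/.

/k/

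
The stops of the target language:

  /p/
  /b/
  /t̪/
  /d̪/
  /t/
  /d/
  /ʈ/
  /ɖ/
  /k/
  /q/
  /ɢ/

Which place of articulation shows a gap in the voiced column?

bilabial: voiceless /p/, voiced /b/.
dental: voiceless /t̪/, voiced /d̪/.
alveolar: voiceless /t/, voiced /d/.
retroflex: voiceless /ʈ/, voiced /ɖ/.
velar: voiceless /k/, voiced —.
uvular: voiceless /q/, voiced /ɢ/.
Every place of articulation has a voiced member except velar, where /ɡ/ would be expected.

velar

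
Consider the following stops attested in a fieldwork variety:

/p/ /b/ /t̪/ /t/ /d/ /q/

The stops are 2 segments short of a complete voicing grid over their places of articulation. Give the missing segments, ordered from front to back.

/d̪/, /ɢ/

bilabial: voiceless /p/, voiced /b/.
dental: voiceless /t̪/, voiced —.
alveolar: voiceless /t/, voiced /d/.
uvular: voiceless /q/, voiced —.
Gaps, from front to back: dental lacks voiced (/d̪/); uvular lacks voiced (/ɢ/).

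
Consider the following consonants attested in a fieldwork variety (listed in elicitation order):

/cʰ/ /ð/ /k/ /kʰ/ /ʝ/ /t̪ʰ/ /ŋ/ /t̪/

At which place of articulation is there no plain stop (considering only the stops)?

palatal

dental: plain /t̪/, aspirated /t̪ʰ/.
palatal: plain —, aspirated /cʰ/.
velar: plain /k/, aspirated /kʰ/.
Every place of articulation has a plain member except palatal, where /c/ would be expected.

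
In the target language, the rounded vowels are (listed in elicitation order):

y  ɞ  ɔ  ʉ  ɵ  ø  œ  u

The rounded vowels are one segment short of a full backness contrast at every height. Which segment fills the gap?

/o/

high: front /y/, central /ʉ/, back /u/.
high-mid: front /ø/, central /ɵ/, back —.
low-mid: front /œ/, central /ɞ/, back /ɔ/.
The high-mid row has no back member, so the gap is the high-mid back rounded vowel /o/.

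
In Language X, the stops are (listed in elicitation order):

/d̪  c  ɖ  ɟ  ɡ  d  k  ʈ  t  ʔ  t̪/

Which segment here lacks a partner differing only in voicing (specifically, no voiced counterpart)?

Dental: /t̪/ ~ /d̪/
Alveolar: /t/ ~ /d/
Retroflex: /ʈ/ ~ /ɖ/
Palatal: /c/ ~ /ɟ/
Velar: /k/ ~ /ɡ/
Glottal: only /ʔ/ (voiceless); no voiced partner.
So /ʔ/ is the unpaired segment.

/ʔ/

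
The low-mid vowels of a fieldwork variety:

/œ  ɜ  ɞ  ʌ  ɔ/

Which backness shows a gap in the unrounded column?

Unrounded: /ɜ/ (central), /ʌ/ (back).
Rounded: /œ/ (front), /ɞ/ (central), /ɔ/ (back).
Every backness has an unrounded member except front, where /ɛ/ would be expected.

front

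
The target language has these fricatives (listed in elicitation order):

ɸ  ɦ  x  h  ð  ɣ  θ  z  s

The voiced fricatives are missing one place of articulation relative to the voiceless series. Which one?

bilabial

place of articulation  voiceless  voiced  
bilabial          ɸ         —       
dental            θ         ð       
alveolar          s         z       
velar             x         ɣ       
glottal           h         ɦ       
Every place of articulation has a voiced member except bilabial, where /β/ would be expected.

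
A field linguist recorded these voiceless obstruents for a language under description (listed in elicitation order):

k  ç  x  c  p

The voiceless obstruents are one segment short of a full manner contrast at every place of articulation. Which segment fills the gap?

place of articulation  stop      fricative
bilabial          p         —       
palatal           c         ç       
velar             k         x       
The bilabial row has no fricative member, so the gap is the bilabial fricative /ɸ/.

/ɸ/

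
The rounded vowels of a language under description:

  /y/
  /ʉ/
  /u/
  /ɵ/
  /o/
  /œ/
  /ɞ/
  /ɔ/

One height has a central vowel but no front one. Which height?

Front: /y/ (high), /œ/ (low-mid).
Central: /ʉ/ (high), /ɵ/ (high-mid), /ɞ/ (low-mid).
Back: /u/ (high), /o/ (high-mid), /ɔ/ (low-mid).
Every height has a front member except high-mid, where /ø/ would be expected.

high-mid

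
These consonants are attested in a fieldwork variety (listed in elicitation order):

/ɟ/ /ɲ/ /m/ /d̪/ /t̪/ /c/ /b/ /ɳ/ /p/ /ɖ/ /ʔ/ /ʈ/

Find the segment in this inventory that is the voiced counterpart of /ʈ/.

/ʈ/ is a voiceless retroflex stop.
The voiced counterpart is a voiced retroflex stop — in this inventory, /ɖ/.

/ɖ/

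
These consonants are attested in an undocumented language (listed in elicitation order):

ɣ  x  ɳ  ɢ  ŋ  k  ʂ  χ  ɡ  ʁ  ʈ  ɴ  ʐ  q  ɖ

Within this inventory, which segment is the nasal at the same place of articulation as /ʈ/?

/ɳ/

/ʈ/ is a voiceless retroflex stop.
The nasal at the same place is a retroflex nasal — in this inventory, /ɳ/.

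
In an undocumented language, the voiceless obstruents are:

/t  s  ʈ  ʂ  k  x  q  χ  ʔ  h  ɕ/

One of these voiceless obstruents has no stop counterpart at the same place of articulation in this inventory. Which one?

/ɕ/

Alveolar: /t/ ~ /s/
Retroflex: /ʈ/ ~ /ʂ/
Velar: /k/ ~ /x/
Uvular: /q/ ~ /χ/
Glottal: /ʔ/ ~ /h/
Alveolo-palatal: only /ɕ/ (fricative); no stop partner.
So /ɕ/ is the unpaired segment.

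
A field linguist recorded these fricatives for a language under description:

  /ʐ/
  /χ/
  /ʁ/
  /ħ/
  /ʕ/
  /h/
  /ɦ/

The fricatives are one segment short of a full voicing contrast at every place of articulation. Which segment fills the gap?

place of articulation  voiceless  voiced  
retroflex         —         ʐ       
uvular            χ         ʁ       
pharyngeal        ħ         ʕ       
glottal           h         ɦ       
The retroflex row has no voiceless member, so the gap is the voiceless retroflex fricative /ʂ/.

/ʂ/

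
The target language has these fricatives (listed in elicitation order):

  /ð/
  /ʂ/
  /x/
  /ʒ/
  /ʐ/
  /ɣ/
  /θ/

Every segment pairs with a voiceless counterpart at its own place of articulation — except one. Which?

/ʒ/

Dental: /θ/ ~ /ð/
Retroflex: /ʂ/ ~ /ʐ/
Velar: /x/ ~ /ɣ/
Postalveolar: only /ʒ/ (voiced); no voiceless partner.
So /ʒ/ is the unpaired segment.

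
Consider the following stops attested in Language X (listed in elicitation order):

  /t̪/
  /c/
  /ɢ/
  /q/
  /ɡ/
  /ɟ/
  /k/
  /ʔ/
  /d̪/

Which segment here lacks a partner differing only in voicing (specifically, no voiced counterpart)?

Dental: /t̪/ ~ /d̪/
Palatal: /c/ ~ /ɟ/
Velar: /k/ ~ /ɡ/
Uvular: /q/ ~ /ɢ/
Glottal: only /ʔ/ (voiceless); no voiced partner.
So /ʔ/ is the unpaired segment.

/ʔ/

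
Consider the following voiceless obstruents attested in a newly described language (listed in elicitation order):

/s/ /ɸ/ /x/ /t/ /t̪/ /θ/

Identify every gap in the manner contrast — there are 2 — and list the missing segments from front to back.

/p/, /k/

Stop: /t̪/ (dental), /t/ (alveolar).
Fricative: /ɸ/ (bilabial), /θ/ (dental), /s/ (alveolar), /x/ (velar).
Gaps, from front to back: bilabial lacks stop (/p/); velar lacks stop (/k/).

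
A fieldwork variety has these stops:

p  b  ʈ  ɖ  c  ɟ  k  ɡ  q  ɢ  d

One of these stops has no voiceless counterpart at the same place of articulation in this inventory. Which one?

Bilabial: /p/ ~ /b/
Retroflex: /ʈ/ ~ /ɖ/
Palatal: /c/ ~ /ɟ/
Velar: /k/ ~ /ɡ/
Uvular: /q/ ~ /ɢ/
Alveolar: only /d/ (voiced); no voiceless partner.
So /d/ is the unpaired segment.

/d/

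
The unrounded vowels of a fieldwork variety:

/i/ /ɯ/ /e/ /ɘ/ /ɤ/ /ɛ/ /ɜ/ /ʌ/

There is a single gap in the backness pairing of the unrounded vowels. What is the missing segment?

Front: /i/ (high), /e/ (high-mid), /ɛ/ (low-mid).
Central: /ɘ/ (high-mid), /ɜ/ (low-mid).
Back: /ɯ/ (high), /ɤ/ (high-mid), /ʌ/ (low-mid).
The high row has no central member, so the gap is the high central unrounded vowel /ɨ/.

/ɨ/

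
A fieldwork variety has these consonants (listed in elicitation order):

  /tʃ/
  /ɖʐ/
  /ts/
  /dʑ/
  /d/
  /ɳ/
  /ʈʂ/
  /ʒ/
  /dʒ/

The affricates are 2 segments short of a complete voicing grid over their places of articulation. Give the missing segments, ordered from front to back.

/dz/, /tɕ/

Voiceless: /ts/ (alveolar), /tʃ/ (postalveolar), /ʈʂ/ (retroflex).
Voiced: /dʒ/ (postalveolar), /ɖʐ/ (retroflex), /dʑ/ (alveolo-palatal).
Gaps, from front to back: alveolar lacks voiced (/dz/); alveolo-palatal lacks voiceless (/tɕ/).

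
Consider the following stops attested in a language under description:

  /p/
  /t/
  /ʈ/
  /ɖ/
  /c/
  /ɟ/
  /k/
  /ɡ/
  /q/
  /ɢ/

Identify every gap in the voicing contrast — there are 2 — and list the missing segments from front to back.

Voiceless: /p/ (bilabial), /t/ (alveolar), /ʈ/ (retroflex), /c/ (palatal), /k/ (velar), /q/ (uvular).
Voiced: /ɖ/ (retroflex), /ɟ/ (palatal), /ɡ/ (velar), /ɢ/ (uvular).
Gaps, from front to back: bilabial lacks voiced (/b/); alveolar lacks voiced (/d/).

/b/, /d/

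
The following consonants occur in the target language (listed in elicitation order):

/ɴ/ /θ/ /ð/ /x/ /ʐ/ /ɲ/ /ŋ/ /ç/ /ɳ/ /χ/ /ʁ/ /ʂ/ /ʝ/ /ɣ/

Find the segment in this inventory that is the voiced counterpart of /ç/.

/ç/ is a voiceless palatal fricative.
The voiced counterpart is a voiced palatal fricative — in this inventory, /ʝ/.

/ʝ/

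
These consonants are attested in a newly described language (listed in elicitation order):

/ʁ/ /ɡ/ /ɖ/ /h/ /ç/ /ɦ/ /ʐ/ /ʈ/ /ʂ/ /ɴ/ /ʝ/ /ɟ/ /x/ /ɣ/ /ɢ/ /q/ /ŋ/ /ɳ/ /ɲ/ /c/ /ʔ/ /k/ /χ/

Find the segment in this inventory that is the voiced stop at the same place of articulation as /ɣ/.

/ɣ/ is a voiced velar fricative.
The voiced stop at the same place is a voiced velar stop — in this inventory, /ɡ/.

/ɡ/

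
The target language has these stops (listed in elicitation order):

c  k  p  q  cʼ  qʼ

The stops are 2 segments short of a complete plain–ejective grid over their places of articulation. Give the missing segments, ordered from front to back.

/pʼ/, /kʼ/

bilabial: plain /p/, ejective —.
palatal: plain /c/, ejective /cʼ/.
velar: plain /k/, ejective —.
uvular: plain /q/, ejective /qʼ/.
Gaps, from front to back: bilabial lacks ejective (/pʼ/); velar lacks ejective (/kʼ/).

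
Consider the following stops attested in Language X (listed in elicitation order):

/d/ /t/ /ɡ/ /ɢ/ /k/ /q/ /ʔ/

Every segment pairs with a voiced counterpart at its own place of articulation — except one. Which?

Alveolar: /t/ ~ /d/
Velar: /k/ ~ /ɡ/
Uvular: /q/ ~ /ɢ/
Glottal: only /ʔ/ (voiceless); no voiced partner.
So /ʔ/ is the unpaired segment.

/ʔ/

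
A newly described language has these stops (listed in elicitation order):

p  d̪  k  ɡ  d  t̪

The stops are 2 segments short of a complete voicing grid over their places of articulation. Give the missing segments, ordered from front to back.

place of articulation  voiceless  voiced  
bilabial          p         —       
dental            t̪        d̪      
alveolar          —         d       
velar             k         ɡ       
Gaps, from front to back: bilabial lacks voiced (/b/); alveolar lacks voiceless (/t/).

/b/, /t/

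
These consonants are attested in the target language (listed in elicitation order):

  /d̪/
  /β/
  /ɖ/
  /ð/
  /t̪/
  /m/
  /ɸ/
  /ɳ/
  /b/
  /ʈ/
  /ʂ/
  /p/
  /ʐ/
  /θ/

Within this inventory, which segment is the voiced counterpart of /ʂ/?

/ʂ/ is a voiceless retroflex fricative.
The voiced counterpart is a voiced retroflex fricative — in this inventory, /ʐ/.

/ʐ/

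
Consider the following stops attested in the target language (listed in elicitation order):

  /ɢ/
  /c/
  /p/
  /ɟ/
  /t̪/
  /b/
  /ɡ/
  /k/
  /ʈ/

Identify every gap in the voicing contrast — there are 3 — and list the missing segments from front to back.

place of articulation  voiceless  voiced  
bilabial          p         b       
dental            t̪        —       
retroflex         ʈ         —       
palatal           c         ɟ       
velar             k         ɡ       
uvular            —         ɢ       
Gaps, from front to back: dental lacks voiced (/d̪/); retroflex lacks voiced (/ɖ/); uvular lacks voiceless (/q/).

/d̪/, /ɖ/, /q/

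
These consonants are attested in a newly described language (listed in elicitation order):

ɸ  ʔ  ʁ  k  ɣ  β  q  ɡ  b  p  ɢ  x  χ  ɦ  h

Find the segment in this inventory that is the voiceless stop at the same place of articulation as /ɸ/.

/ɸ/ is a voiceless bilabial fricative.
The voiceless stop at the same place is a voiceless bilabial stop — in this inventory, /p/.

/p/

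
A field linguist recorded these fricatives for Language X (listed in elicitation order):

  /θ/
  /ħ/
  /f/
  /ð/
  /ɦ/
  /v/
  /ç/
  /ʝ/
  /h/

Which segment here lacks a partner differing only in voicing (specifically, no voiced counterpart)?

/ħ/

Labiodental: /f/ ~ /v/
Dental: /θ/ ~ /ð/
Palatal: /ç/ ~ /ʝ/
Glottal: /h/ ~ /ɦ/
Pharyngeal: only /ħ/ (voiceless); no voiced partner.
So /ħ/ is the unpaired segment.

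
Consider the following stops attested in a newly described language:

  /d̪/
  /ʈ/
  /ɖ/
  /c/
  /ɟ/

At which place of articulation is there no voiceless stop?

dental

Voiceless: /ʈ/ (retroflex), /c/ (palatal).
Voiced: /d̪/ (dental), /ɖ/ (retroflex), /ɟ/ (palatal).
Every place of articulation has a voiceless member except dental, where /t̪/ would be expected.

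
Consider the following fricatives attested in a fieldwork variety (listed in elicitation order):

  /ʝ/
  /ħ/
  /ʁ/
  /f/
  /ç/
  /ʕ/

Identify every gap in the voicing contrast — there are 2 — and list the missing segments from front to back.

labiodental: voiceless /f/, voiced —.
palatal: voiceless /ç/, voiced /ʝ/.
uvular: voiceless —, voiced /ʁ/.
pharyngeal: voiceless /ħ/, voiced /ʕ/.
Gaps, from front to back: labiodental lacks voiced (/v/); uvular lacks voiceless (/χ/).

/v/, /χ/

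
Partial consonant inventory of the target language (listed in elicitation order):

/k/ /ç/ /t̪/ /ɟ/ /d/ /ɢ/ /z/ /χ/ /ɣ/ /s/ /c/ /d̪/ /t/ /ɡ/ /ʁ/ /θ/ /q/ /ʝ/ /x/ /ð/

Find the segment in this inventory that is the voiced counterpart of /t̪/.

/t̪/ is a voiceless dental stop.
The voiced counterpart is a voiced dental stop — in this inventory, /d̪/.

/d̪/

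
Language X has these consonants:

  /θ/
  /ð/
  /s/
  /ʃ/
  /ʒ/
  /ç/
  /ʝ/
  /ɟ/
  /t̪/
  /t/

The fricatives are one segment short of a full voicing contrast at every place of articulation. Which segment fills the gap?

/z/

Voiceless: /θ/ (dental), /s/ (alveolar), /ʃ/ (postalveolar), /ç/ (palatal).
Voiced: /ð/ (dental), /ʒ/ (postalveolar), /ʝ/ (palatal).
The alveolar row has no voiced member, so the gap is the voiced alveolar fricative /z/.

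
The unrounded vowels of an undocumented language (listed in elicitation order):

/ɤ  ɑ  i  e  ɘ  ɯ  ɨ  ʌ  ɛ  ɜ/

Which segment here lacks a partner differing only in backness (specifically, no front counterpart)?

/ɑ/

High: /i/ ~ /ɨ/ ~ /ɯ/
High-mid: /e/ ~ /ɘ/ ~ /ɤ/
Low-mid: /ɛ/ ~ /ɜ/ ~ /ʌ/
Low: only /ɑ/ (back); no front partner.
So /ɑ/ is the unpaired segment.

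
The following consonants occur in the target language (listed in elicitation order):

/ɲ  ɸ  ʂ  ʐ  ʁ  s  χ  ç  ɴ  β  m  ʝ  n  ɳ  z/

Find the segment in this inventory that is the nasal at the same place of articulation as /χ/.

/χ/ is a voiceless uvular fricative.
The nasal at the same place is an uvular nasal — in this inventory, /ɴ/.

/ɴ/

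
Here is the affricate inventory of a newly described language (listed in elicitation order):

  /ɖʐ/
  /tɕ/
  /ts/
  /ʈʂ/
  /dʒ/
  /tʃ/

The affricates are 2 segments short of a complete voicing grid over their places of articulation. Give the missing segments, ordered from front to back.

place of articulation  voiceless  voiced  
alveolar          ts        —       
postalveolar      tʃ        dʒ      
retroflex         ʈʂ        ɖʐ      
alveolo-palatal   tɕ        —       
Gaps, from front to back: alveolar lacks voiced (/dz/); alveolo-palatal lacks voiced (/dʑ/).

/dz/, /dʑ/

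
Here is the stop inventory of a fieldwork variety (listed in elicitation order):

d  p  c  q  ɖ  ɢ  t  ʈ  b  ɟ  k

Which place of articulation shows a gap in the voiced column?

Voiceless: /p/ (bilabial), /t/ (alveolar), /ʈ/ (retroflex), /c/ (palatal), /k/ (velar), /q/ (uvular).
Voiced: /b/ (bilabial), /d/ (alveolar), /ɖ/ (retroflex), /ɟ/ (palatal), /ɢ/ (uvular).
Every place of articulation has a voiced member except velar, where /ɡ/ would be expected.

velar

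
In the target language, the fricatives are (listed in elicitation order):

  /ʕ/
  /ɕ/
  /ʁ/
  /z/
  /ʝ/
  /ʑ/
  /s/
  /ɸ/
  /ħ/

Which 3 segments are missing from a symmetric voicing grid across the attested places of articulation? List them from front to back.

Voiceless: /ɸ/ (bilabial), /s/ (alveolar), /ɕ/ (alveolo-palatal), /ħ/ (pharyngeal).
Voiced: /z/ (alveolar), /ʑ/ (alveolo-palatal), /ʝ/ (palatal), /ʁ/ (uvular), /ʕ/ (pharyngeal).
Gaps, from front to back: bilabial lacks voiced (/β/); palatal lacks voiceless (/ç/); uvular lacks voiceless (/χ/).

/β/, /ç/, /χ/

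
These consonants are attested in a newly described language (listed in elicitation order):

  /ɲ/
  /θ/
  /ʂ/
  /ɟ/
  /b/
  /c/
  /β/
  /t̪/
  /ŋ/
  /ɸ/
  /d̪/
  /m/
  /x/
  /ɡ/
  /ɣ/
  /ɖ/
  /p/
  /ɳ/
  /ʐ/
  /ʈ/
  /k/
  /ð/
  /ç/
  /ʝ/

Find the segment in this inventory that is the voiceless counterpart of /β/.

/β/ is a voiced bilabial fricative.
The voiceless counterpart is a voiceless bilabial fricative — in this inventory, /ɸ/.

/ɸ/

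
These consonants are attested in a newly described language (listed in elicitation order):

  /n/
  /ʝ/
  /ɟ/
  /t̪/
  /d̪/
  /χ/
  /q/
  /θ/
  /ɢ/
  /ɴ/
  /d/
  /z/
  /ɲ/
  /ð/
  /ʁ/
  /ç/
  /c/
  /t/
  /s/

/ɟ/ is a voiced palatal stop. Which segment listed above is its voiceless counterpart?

/c/

The voiceless counterpart is a voiceless palatal stop — in this inventory, /c/.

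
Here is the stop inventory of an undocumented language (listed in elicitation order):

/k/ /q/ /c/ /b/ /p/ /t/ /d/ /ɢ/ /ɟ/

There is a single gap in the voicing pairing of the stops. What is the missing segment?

/ɡ/

place of articulation  voiceless  voiced  
bilabial          p         b       
alveolar          t         d       
palatal           c         ɟ       
velar             k         —       
uvular            q         ɢ       
The velar row has no voiced member, so the gap is the voiced velar stop /ɡ/.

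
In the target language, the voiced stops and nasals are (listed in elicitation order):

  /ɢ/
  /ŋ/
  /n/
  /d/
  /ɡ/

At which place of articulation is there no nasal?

uvular

alveolar: oral stop /d/, nasal /n/.
velar: oral stop /ɡ/, nasal /ŋ/.
uvular: oral stop /ɢ/, nasal —.
Every place of articulation has a nasal member except uvular, where /ɴ/ would be expected.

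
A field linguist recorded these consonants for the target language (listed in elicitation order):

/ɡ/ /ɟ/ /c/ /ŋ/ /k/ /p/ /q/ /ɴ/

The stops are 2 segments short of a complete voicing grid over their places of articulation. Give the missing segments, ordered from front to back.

/b/, /ɢ/

bilabial: voiceless /p/, voiced —.
palatal: voiceless /c/, voiced /ɟ/.
velar: voiceless /k/, voiced /ɡ/.
uvular: voiceless /q/, voiced —.
Gaps, from front to back: bilabial lacks voiced (/b/); uvular lacks voiced (/ɢ/).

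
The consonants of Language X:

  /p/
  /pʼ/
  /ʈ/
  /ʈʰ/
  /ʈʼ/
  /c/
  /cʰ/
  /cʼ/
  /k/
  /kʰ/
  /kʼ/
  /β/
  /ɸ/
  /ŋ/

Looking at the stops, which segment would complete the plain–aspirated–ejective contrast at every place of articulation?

place of articulation  plain     aspirated  ejective
bilabial          p         —         pʼ      
retroflex         ʈ         ʈʰ        ʈʼ      
palatal           c         cʰ        cʼ      
velar             k         kʰ        kʼ      
The bilabial row has no aspirated member, so the gap is the aspirated bilabial stop /pʰ/.

/pʰ/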